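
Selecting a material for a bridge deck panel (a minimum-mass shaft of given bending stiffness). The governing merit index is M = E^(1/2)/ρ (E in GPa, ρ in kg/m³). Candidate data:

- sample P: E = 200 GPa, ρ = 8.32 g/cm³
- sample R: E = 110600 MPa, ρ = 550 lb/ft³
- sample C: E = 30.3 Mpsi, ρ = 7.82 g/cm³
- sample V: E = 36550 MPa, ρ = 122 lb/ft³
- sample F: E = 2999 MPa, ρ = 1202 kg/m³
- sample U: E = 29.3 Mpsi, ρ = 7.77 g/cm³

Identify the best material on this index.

sample V

After converting to SI:
  sample P: E = 200.0 GPa, ρ = 8320 kg/m³
  sample R: E = 110.6 GPa, ρ = 8810 kg/m³
  sample C: E = 208.9 GPa, ρ = 7820 kg/m³
  sample V: E = 36.55 GPa, ρ = 1954 kg/m³
  sample F: E = 2.999 GPa, ρ = 1202 kg/m³
  sample U: E = 202.0 GPa, ρ = 7770 kg/m³
  sample V: M = 3.09×10⁻³
  sample C: M = 1.85×10⁻³
  sample U: M = 1.83×10⁻³
  sample P: M = 1.70×10⁻³
  sample F: M = 1.44×10⁻³
  sample R: M = 1.19×10⁻³
Sample V ranks first.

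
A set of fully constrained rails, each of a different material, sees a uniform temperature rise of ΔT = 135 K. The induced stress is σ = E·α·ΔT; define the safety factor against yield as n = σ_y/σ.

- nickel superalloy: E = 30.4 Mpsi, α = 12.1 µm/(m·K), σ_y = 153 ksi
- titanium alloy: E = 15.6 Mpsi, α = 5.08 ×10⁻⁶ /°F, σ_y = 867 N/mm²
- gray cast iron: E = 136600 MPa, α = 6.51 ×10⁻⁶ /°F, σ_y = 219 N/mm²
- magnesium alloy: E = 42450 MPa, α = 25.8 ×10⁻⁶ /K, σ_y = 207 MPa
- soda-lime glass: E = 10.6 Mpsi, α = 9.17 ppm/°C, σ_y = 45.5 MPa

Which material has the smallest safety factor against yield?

Per material, after unit conversion:
  nickel superalloy: E = 209.6, α = 12.1, σ_y = 1055 → σ = 342 MPa, n = 3.08
  titanium alloy: E = 107.6, α = 9.14, σ_y = 867.0 → σ = 133 MPa, n = 6.53
  gray cast iron: E = 136.6, α = 11.7, σ_y = 219.0 → σ = 216 MPa, n = 1.01
  magnesium alloy: E = 42.45, α = 25.8, σ_y = 207.0 → σ = 148 MPa, n = 1.40
  soda-lime glass: E = 73.08, α = 9.17, σ_y = 45.50 → σ = 90.5 MPa, n = 0.503
The minimum is soda-lime glass at n = 0.503.

soda-lime glass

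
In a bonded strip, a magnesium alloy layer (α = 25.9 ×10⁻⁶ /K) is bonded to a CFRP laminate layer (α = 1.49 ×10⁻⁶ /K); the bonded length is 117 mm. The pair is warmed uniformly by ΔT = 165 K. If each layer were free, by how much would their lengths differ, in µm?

471 µm

Δα = |25.9 − 1.49|×10⁻⁶/K = 24.4×10⁻⁶/K.
ΔL_mismatch = Δα·L·ΔT = 24.4×10⁻⁶ × 117.0 mm × 165.0 K = 471 µm.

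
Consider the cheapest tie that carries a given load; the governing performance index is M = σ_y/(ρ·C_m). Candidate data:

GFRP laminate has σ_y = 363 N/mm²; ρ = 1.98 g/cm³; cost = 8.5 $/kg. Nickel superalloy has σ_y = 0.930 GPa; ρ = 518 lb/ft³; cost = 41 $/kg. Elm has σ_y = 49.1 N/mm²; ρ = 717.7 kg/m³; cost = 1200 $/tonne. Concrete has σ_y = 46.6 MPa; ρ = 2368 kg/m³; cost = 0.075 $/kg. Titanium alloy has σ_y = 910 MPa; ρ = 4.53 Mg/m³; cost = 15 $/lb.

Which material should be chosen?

concrete

Putting every candidate on a common basis:
  GFRP laminate: σ_y = 363.0 MPa, ρ = 1980 kg/m³, cost = 8.500 $/kg
  nickel superalloy: σ_y = 930.0 MPa, ρ = 8298 kg/m³, cost = 41.00 $/kg
  elm: σ_y = 49.10 MPa, ρ = 717.7 kg/m³, cost = 1.200 $/kg
  concrete: σ_y = 46.60 MPa, ρ = 2368 kg/m³, cost = 0.07500 $/kg
  titanium alloy: σ_y = 910.0 MPa, ρ = 4530 kg/m³, cost = 33.07 $/kg
  concrete: M = 262 kN·m per $
  elm: M = 57.0 kN·m per $
  GFRP laminate: M = 21.6 kN·m per $
  titanium alloy: M = 6.07 kN·m per $
  nickel superalloy: M = 2.73 kN·m per $
Concrete ranks first.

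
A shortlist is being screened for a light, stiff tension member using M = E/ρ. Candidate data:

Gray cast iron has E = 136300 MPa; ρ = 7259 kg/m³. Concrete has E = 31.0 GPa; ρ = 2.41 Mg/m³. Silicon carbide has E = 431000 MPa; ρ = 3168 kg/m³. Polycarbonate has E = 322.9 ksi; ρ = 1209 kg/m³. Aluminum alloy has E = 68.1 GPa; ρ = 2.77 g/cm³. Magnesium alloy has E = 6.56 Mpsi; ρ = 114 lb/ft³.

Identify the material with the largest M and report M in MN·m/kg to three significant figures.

silicon carbide, M = 136 MN·m/kg

Convert each candidate to consistent units, then evaluate M:
  gray cast iron: E = 136.3 GPa, ρ = 7259 kg/m³
  concrete: E = 31.00 GPa, ρ = 2410 kg/m³
  silicon carbide: E = 431.0 GPa, ρ = 3168 kg/m³
  polycarbonate: E = 2.226 GPa, ρ = 1209 kg/m³
  aluminum alloy: E = 68.10 GPa, ρ = 2770 kg/m³
  magnesium alloy: E = 45.23 GPa, ρ = 1826 kg/m³
  silicon carbide: M = 136 MN·m/kg
  magnesium alloy: M = 24.8 MN·m/kg
  aluminum alloy: M = 24.6 MN·m/kg
  gray cast iron: M = 18.8 MN·m/kg
  concrete: M = 12.9 MN·m/kg
  polycarbonate: M = 1.84 MN·m/kg
Highest index: silicon carbide.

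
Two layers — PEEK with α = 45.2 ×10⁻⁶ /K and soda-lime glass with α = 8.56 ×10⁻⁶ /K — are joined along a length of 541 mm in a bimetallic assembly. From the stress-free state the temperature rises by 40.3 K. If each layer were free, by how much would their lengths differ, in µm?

799 µm

Δα = |45.2 − 8.56|×10⁻⁶/K = 36.6×10⁻⁶/K.
ΔL_mismatch = Δα·L·ΔT = 36.6×10⁻⁶ × 541.0 mm × 40.3 K = 799 µm.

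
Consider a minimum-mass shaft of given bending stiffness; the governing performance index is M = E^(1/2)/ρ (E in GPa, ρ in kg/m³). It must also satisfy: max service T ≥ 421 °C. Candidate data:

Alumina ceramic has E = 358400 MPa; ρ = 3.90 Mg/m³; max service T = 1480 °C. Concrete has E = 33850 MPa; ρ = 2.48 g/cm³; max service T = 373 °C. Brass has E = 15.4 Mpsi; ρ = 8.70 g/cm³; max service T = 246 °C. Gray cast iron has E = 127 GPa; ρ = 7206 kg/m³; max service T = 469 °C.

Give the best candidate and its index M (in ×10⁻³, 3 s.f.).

alumina ceramic, M = 4.85×10⁻³

Screen on constraints: max service T ≥ 421 °C. Survivors: alumina ceramic, gray cast iron.
Convert each candidate to consistent units, then evaluate M:
  alumina ceramic: E = 358.4 GPa, ρ = 3900 kg/m³
  gray cast iron: E = 127.0 GPa, ρ = 7206 kg/m³
  alumina ceramic: M = 4.85×10⁻³
  gray cast iron: M = 1.56×10⁻³
The maximum is for alumina ceramic.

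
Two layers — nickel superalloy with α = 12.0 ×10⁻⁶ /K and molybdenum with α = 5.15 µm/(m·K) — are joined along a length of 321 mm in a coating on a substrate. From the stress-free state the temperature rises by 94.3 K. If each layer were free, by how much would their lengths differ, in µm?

207 µm

Δα = |12.0 − 5.15|×10⁻⁶/K = 6.85×10⁻⁶/K.
ΔL_mismatch = Δα·L·ΔT = 6.85×10⁻⁶ × 321.0 mm × 94.3 K = 207 µm.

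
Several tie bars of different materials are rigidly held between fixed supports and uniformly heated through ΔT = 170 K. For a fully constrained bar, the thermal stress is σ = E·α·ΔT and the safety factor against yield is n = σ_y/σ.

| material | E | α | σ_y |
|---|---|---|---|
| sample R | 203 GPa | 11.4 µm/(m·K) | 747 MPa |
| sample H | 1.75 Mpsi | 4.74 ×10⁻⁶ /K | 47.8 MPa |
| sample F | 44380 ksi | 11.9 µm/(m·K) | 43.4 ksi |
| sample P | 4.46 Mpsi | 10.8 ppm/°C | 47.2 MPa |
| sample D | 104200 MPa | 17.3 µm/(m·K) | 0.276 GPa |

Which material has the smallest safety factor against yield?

With everything in SI (GPa, ×10⁻⁶/K, MPa):
  sample R: E = 203.0, α = 11.4, σ_y = 747.0 → σ = 393 MPa, n = 1.90
  sample H: E = 12.07, α = 4.74, σ_y = 47.80 → σ = 9.72 MPa, n = 4.92
  sample F: E = 306.0, α = 11.9, σ_y = 299.2 → σ = 619 MPa, n = 0.483
  sample P: E = 30.75, α = 10.8, σ_y = 47.20 → σ = 56.5 MPa, n = 0.836
  sample D: E = 104.2, α = 17.3, σ_y = 276.0 → σ = 306 MPa, n = 0.901
The minimum is sample F at n = 0.483.

sample F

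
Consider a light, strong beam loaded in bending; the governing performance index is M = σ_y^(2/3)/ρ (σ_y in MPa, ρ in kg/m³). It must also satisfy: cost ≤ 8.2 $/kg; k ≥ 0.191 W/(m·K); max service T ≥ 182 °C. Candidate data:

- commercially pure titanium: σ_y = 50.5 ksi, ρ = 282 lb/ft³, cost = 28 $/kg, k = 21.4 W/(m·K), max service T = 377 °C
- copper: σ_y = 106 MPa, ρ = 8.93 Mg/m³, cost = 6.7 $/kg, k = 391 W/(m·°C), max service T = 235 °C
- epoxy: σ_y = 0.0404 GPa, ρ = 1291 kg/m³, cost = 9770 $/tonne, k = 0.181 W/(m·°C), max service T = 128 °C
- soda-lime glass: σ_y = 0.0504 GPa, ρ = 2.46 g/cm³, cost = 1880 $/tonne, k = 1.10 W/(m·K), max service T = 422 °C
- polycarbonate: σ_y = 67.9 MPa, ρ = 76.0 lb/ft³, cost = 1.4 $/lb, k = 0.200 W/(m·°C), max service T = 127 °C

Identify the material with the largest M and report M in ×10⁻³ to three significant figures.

Screen on constraints: cost ≤ 8.2 $/kg; k ≥ 0.191 W/(m·K); max service T ≥ 182 °C. Survivors: copper, soda-lime glass.
In SI units:
  copper: σ_y = 106.0 MPa, ρ = 8930 kg/m³
  soda-lime glass: σ_y = 50.40 MPa, ρ = 2460 kg/m³
  soda-lime glass: M = 5.55×10⁻³
  copper: M = 2.51×10⁻³
The maximum is for soda-lime glass.

soda-lime glass, M = 5.55×10⁻³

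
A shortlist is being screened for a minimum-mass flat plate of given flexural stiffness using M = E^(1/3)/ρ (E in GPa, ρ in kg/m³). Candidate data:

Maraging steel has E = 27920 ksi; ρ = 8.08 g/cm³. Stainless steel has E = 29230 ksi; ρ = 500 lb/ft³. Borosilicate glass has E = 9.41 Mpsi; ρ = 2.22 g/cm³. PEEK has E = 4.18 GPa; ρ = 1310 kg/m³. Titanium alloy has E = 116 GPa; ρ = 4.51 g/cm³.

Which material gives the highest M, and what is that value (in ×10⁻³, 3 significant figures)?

borosilicate glass, M = 1.81×10⁻³

After converting to SI:
  maraging steel: E = 192.5 GPa, ρ = 8080 kg/m³
  stainless steel: E = 201.5 GPa, ρ = 8009 kg/m³
  borosilicate glass: E = 64.88 GPa, ρ = 2220 kg/m³
  PEEK: E = 4.180 GPa, ρ = 1310 kg/m³
  titanium alloy: E = 116.0 GPa, ρ = 4510 kg/m³
  borosilicate glass: M = 1.81×10⁻³
  PEEK: M = 1.23×10⁻³
  titanium alloy: M = 1.08×10⁻³
  stainless steel: M = 0.732×10⁻³
  maraging steel: M = 0.715×10⁻³
Highest index: borosilicate glass.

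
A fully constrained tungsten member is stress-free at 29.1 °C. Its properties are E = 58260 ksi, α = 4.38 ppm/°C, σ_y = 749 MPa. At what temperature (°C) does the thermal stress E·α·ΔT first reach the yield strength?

455 °C

E = 58260 ksi = 401.7 GPa.
E·α·ΔT = 749.0 MPa ⇒ ΔT = 749.0 / (401.7×10³ × 4.38×10⁻⁶) = 425.7 K.
T = 29.1 + 425.7 = 454.8 °C.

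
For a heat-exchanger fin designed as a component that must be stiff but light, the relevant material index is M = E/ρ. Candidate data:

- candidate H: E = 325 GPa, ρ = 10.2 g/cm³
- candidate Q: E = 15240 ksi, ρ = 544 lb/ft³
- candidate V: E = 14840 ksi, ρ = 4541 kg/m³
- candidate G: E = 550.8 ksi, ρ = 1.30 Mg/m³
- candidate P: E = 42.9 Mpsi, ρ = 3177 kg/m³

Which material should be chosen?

Putting every candidate on a common basis:
  candidate H: E = 325.0 GPa, ρ = 10200 kg/m³
  candidate Q: E = 105.1 GPa, ρ = 8714 kg/m³
  candidate V: E = 102.3 GPa, ρ = 4541 kg/m³
  candidate G: E = 3.798 GPa, ρ = 1300 kg/m³
  candidate P: E = 295.8 GPa, ρ = 3177 kg/m³
  candidate P: M = 93.1 MN·m/kg
  candidate H: M = 31.9 MN·m/kg
  candidate V: M = 22.5 MN·m/kg
  candidate Q: M = 12.1 MN·m/kg
  candidate G: M = 2.92 MN·m/kg
Highest index: candidate P.

candidate P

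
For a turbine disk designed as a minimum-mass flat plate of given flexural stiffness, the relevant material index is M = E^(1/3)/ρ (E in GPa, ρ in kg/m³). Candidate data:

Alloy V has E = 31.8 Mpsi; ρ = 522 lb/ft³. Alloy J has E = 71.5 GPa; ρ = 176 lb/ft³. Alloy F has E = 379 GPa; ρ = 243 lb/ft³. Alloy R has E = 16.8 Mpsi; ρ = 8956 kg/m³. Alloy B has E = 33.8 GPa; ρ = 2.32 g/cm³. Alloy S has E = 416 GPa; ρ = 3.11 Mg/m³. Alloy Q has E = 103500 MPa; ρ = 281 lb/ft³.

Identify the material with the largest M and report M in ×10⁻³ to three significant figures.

alloy S, M = 2.40×10⁻³

Putting every candidate on a common basis:
  alloy V: E = 219.3 GPa, ρ = 8362 kg/m³
  alloy J: E = 71.50 GPa, ρ = 2819 kg/m³
  alloy F: E = 379.0 GPa, ρ = 3892 kg/m³
  alloy R: E = 115.8 GPa, ρ = 8956 kg/m³
  alloy B: E = 33.80 GPa, ρ = 2320 kg/m³
  alloy S: E = 416.0 GPa, ρ = 3110 kg/m³
  alloy Q: E = 103.5 GPa, ρ = 4501 kg/m³
  alloy S: M = 2.40×10⁻³
  alloy F: M = 1.86×10⁻³
  alloy J: M = 1.47×10⁻³
  alloy B: M = 1.39×10⁻³
  alloy Q: M = 1.04×10⁻³
  alloy V: M = 0.721×10⁻³
  alloy R: M = 0.544×10⁻³
Highest index: alloy S.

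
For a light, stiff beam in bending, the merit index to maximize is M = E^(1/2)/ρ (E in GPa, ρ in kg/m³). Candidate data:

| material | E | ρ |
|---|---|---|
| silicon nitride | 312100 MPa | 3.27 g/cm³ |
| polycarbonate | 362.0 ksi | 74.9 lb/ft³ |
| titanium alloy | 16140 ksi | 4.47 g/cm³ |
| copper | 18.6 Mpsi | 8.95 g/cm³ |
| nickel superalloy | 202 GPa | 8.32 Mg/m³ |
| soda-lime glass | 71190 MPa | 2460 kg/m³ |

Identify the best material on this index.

In SI units:
  silicon nitride: E = 312.1 GPa, ρ = 3270 kg/m³
  polycarbonate: E = 2.496 GPa, ρ = 1200 kg/m³
  titanium alloy: E = 111.3 GPa, ρ = 4470 kg/m³
  copper: E = 128.2 GPa, ρ = 8950 kg/m³
  nickel superalloy: E = 202.0 GPa, ρ = 8320 kg/m³
  soda-lime glass: E = 71.19 GPa, ρ = 2460 kg/m³
  silicon nitride: M = 5.40×10⁻³
  soda-lime glass: M = 3.43×10⁻³
  titanium alloy: M = 2.36×10⁻³
  nickel superalloy: M = 1.71×10⁻³
  polycarbonate: M = 1.32×10⁻³
  copper: M = 1.27×10⁻³
Silicon nitride ranks first.

silicon nitride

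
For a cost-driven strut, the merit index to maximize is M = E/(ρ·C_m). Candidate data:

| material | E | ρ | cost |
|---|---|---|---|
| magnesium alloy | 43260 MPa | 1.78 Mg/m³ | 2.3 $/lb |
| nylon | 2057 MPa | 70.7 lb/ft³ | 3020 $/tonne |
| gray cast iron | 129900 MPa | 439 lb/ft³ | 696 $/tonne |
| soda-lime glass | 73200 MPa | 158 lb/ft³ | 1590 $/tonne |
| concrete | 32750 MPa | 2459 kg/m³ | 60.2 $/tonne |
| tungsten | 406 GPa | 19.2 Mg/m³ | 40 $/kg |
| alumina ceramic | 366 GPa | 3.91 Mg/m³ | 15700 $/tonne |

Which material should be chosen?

concrete

Convert each candidate to consistent units, then evaluate M:
  magnesium alloy: E = 43.26 GPa, ρ = 1780 kg/m³, cost = 5.071 $/kg
  nylon: E = 2.057 GPa, ρ = 1133 kg/m³, cost = 3.020 $/kg
  gray cast iron: E = 129.9 GPa, ρ = 7032 kg/m³, cost = 0.6960 $/kg
  soda-lime glass: E = 73.20 GPa, ρ = 2531 kg/m³, cost = 1.590 $/kg
  concrete: E = 32.75 GPa, ρ = 2459 kg/m³, cost = 0.06020 $/kg
  tungsten: E = 406.0 GPa, ρ = 19200 kg/m³, cost = 40.00 $/kg
  alumina ceramic: E = 366.0 GPa, ρ = 3910 kg/m³, cost = 15.70 $/kg
  concrete: M = 221 MN·m per $
  gray cast iron: M = 26.5 MN·m per $
  soda-lime glass: M = 18.2 MN·m per $
  alumina ceramic: M = 5.96 MN·m per $
  magnesium alloy: M = 4.79 MN·m per $
  nylon: M = 0.601 MN·m per $
  tungsten: M = 0.529 MN·m per $
Highest index: concrete.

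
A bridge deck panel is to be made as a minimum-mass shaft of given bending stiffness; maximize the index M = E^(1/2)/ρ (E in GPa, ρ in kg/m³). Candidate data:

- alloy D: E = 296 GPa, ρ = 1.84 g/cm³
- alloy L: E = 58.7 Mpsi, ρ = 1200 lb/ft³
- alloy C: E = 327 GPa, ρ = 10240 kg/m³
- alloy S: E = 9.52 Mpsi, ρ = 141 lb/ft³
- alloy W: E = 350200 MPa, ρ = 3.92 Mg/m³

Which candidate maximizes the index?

Convert each candidate to consistent units, then evaluate M:
  alloy D: E = 296.0 GPa, ρ = 1840 kg/m³
  alloy L: E = 404.7 GPa, ρ = 19220 kg/m³
  alloy C: E = 327.0 GPa, ρ = 10240 kg/m³
  alloy S: E = 65.64 GPa, ρ = 2259 kg/m³
  alloy W: E = 350.2 GPa, ρ = 3920 kg/m³
  alloy D: M = 9.35×10⁻³
  alloy W: M = 4.77×10⁻³
  alloy S: M = 3.59×10⁻³
  alloy C: M = 1.77×10⁻³
  alloy L: M = 1.05×10⁻³
Alloy D ranks first.

alloy D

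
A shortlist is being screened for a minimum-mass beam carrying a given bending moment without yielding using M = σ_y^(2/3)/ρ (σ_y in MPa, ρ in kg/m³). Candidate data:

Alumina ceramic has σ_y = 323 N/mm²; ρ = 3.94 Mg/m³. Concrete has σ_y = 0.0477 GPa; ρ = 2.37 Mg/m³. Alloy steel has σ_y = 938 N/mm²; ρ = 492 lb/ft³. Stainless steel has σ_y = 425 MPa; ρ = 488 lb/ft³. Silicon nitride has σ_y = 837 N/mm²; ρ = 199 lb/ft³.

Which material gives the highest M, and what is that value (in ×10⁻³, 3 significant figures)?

Putting every candidate on a common basis:
  alumina ceramic: σ_y = 323.0 MPa, ρ = 3940 kg/m³
  concrete: σ_y = 47.70 MPa, ρ = 2370 kg/m³
  alloy steel: σ_y = 938.0 MPa, ρ = 7881 kg/m³
  stainless steel: σ_y = 425.0 MPa, ρ = 7817 kg/m³
  silicon nitride: σ_y = 837.0 MPa, ρ = 3188 kg/m³
  silicon nitride: M = 27.9×10⁻³
  alloy steel: M = 12.2×10⁻³
  alumina ceramic: M = 11.9×10⁻³
  stainless steel: M = 7.23×10⁻³
  concrete: M = 5.55×10⁻³
Silicon nitride has the largest M.

silicon nitride, M = 27.9×10⁻³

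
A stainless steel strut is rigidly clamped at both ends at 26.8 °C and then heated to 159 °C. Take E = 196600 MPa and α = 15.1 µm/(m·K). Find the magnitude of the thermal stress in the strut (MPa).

392 MPa

E = 196600 MPa = 196.6 GPa.
ΔT = 132.2 K. Constrained thermal stress σ = E·α·ΔT = 196.6×10³ MPa × 15.1×10⁻⁶ × 132.2 = 392 MPa (compressive).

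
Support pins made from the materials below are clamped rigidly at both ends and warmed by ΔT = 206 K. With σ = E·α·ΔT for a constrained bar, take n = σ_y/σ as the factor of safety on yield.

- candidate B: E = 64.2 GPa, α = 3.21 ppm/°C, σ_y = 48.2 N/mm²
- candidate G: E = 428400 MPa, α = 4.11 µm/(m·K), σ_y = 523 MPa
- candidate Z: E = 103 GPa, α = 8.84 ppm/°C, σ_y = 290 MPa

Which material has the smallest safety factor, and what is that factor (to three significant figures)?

candidate B, n = 1.14

In consistent units (E in GPa, α in ×10⁻⁶/K, σ_y in MPa):
  candidate B: E = 64.20, α = 3.21, σ_y = 48.20 → σ = 42.5 MPa, n = 1.14
  candidate G: E = 428.4, α = 4.11, σ_y = 523.0 → σ = 363 MPa, n = 1.44
  candidate Z: E = 103.0, α = 8.84, σ_y = 290.0 → σ = 188 MPa, n = 1.55
Candidate B has the lowest safety factor, n = 1.14.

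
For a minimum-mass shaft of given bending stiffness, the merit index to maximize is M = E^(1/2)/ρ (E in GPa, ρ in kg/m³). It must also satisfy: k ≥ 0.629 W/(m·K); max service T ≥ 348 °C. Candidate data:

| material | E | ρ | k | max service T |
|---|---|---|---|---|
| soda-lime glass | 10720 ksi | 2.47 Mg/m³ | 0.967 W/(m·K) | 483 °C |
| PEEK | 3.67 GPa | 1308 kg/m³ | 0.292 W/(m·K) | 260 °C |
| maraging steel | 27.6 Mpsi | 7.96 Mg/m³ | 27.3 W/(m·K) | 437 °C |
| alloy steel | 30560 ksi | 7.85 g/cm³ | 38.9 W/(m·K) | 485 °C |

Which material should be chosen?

soda-lime glass

Screen on constraints: k ≥ 0.629 W/(m·K); max service T ≥ 348 °C. Survivors: soda-lime glass, maraging steel, alloy steel.
Putting every candidate on a common basis:
  soda-lime glass: E = 73.91 GPa, ρ = 2470 kg/m³
  maraging steel: E = 190.3 GPa, ρ = 7960 kg/m³
  alloy steel: E = 210.7 GPa, ρ = 7850 kg/m³
  soda-lime glass: M = 3.48×10⁻³
  alloy steel: M = 1.85×10⁻³
  maraging steel: M = 1.73×10⁻³
Highest index: soda-lime glass.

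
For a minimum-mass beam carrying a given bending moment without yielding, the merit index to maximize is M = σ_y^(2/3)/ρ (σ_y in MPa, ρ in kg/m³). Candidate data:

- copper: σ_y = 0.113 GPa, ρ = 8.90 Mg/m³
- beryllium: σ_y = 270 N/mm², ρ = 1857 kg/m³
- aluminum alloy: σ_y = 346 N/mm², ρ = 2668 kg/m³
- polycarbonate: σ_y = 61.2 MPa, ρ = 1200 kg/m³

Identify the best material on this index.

Convert each candidate to consistent units, then evaluate M:
  copper: σ_y = 113.0 MPa, ρ = 8900 kg/m³
  beryllium: σ_y = 270.0 MPa, ρ = 1857 kg/m³
  aluminum alloy: σ_y = 346.0 MPa, ρ = 2668 kg/m³
  polycarbonate: σ_y = 61.20 MPa, ρ = 1200 kg/m³
  beryllium: M = 22.5×10⁻³
  aluminum alloy: M = 18.5×10⁻³
  polycarbonate: M = 12.9×10⁻³
  copper: M = 2.63×10⁻³
Highest index: beryllium.

beryllium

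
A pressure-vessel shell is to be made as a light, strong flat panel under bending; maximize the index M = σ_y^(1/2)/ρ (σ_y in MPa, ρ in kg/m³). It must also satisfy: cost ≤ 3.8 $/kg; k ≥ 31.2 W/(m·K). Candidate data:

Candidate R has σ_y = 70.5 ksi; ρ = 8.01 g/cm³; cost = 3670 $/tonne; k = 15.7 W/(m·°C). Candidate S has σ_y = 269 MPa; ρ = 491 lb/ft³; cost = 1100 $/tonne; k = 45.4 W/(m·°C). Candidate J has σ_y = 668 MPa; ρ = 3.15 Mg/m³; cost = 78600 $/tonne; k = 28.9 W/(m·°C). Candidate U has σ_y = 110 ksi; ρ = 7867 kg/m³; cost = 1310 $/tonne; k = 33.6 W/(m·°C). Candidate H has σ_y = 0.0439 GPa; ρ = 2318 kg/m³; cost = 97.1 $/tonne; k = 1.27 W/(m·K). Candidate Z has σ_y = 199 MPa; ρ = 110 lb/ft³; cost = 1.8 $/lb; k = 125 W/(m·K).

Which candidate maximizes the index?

candidate U

Screen on constraints: cost ≤ 3.8 $/kg; k ≥ 31.2 W/(m·K). Survivors: candidate S, candidate U.
Putting every candidate on a common basis:
  candidate S: σ_y = 269.0 MPa, ρ = 7865 kg/m³
  candidate U: σ_y = 758.4 MPa, ρ = 7867 kg/m³
  candidate U: M = 3.50×10⁻³
  candidate S: M = 2.09×10⁻³
The maximum is for candidate U.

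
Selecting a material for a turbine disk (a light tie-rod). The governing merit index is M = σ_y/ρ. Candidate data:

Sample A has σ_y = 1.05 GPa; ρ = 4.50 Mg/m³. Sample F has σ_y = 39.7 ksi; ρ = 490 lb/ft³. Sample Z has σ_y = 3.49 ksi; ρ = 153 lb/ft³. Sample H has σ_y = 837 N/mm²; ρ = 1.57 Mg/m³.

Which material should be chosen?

Putting every candidate on a common basis:
  sample A: σ_y = 1050 MPa, ρ = 4500 kg/m³
  sample F: σ_y = 273.7 MPa, ρ = 7849 kg/m³
  sample Z: σ_y = 24.06 MPa, ρ = 2451 kg/m³
  sample H: σ_y = 837.0 MPa, ρ = 1570 kg/m³
  sample H: M = 533 kN·m/kg
  sample A: M = 233 kN·m/kg
  sample F: M = 34.9 kN·m/kg
  sample Z: M = 9.82 kN·m/kg
Highest index: sample H.

sample H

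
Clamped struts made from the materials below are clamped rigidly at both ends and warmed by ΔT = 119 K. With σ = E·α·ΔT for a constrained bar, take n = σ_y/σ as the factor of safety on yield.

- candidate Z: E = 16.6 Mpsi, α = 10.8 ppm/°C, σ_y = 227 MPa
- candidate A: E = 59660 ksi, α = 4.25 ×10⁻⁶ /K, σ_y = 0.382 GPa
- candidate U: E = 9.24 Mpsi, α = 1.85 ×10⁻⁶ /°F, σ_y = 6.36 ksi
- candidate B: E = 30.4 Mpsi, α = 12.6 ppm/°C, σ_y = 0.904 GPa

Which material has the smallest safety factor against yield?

Converting E to GPa, α to ×10⁻⁶/K, σ_y to MPa, then σ and n for each:
  candidate Z: E = 114.5, α = 10.8, σ_y = 227.0 → σ = 147 MPa, n = 1.54
  candidate A: E = 411.3, α = 4.25, σ_y = 382.0 → σ = 208 MPa, n = 1.84
  candidate U: E = 63.71, α = 3.33, σ_y = 43.85 → σ = 25.2 MPa, n = 1.74
  candidate B: E = 209.6, α = 12.6, σ_y = 904.0 → σ = 314 MPa, n = 2.88
Candidate Z has the lowest safety factor, n = 1.54.

candidate Z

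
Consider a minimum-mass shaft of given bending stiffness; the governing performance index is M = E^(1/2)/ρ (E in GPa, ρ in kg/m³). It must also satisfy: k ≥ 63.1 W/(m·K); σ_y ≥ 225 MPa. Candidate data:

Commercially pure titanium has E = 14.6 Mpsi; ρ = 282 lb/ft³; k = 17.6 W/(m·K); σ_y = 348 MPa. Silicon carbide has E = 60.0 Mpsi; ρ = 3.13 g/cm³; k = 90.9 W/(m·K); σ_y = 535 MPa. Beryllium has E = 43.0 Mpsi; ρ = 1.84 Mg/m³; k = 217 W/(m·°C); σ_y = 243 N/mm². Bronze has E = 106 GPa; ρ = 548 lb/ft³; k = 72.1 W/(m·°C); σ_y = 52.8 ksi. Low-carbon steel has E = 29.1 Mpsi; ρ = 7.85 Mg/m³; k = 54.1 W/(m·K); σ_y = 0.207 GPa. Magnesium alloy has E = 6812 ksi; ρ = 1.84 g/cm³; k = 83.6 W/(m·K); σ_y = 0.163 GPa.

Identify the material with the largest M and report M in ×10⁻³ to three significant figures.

Screen on constraints: k ≥ 63.1 W/(m·K); σ_y ≥ 225 MPa. Survivors: silicon carbide, beryllium, bronze.
Normalizing units and computing the index:
  silicon carbide: E = 413.7 GPa, ρ = 3130 kg/m³
  beryllium: E = 296.5 GPa, ρ = 1840 kg/m³
  bronze: E = 106.0 GPa, ρ = 8778 kg/m³
  beryllium: M = 9.36×10⁻³
  silicon carbide: M = 6.50×10⁻³
  bronze: M = 1.17×10⁻³
Beryllium ranks first.

beryllium, M = 9.36×10⁻³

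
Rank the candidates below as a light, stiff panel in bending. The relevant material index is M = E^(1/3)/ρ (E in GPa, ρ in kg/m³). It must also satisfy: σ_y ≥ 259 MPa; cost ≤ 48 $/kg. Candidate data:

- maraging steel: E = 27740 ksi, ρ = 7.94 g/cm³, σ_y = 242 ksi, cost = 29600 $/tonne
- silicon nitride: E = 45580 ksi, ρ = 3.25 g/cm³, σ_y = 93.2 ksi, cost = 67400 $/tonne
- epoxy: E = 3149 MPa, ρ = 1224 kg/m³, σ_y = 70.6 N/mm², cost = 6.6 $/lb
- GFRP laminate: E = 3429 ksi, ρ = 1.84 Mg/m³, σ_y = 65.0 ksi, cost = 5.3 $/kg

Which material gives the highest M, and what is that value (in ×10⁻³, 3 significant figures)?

GFRP laminate, M = 1.56×10⁻³

Screen on constraints: σ_y ≥ 259 MPa; cost ≤ 48 $/kg. Survivors: maraging steel, GFRP laminate.
Putting every candidate on a common basis:
  maraging steel: E = 191.3 GPa, ρ = 7940 kg/m³
  GFRP laminate: E = 23.64 GPa, ρ = 1840 kg/m³
  GFRP laminate: M = 1.56×10⁻³
  maraging steel: M = 0.726×10⁻³
Highest index: GFRP laminate.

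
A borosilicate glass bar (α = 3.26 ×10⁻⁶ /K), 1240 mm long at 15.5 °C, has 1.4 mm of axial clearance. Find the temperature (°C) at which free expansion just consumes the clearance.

α·L₀·ΔT = 1.4 mm ⇒ ΔT = 1.4 / (3.26×10⁻⁶ × 1240.0) = 346.3 K.
T = 15.5 + 346.3 = 361.8 °C.

362 °C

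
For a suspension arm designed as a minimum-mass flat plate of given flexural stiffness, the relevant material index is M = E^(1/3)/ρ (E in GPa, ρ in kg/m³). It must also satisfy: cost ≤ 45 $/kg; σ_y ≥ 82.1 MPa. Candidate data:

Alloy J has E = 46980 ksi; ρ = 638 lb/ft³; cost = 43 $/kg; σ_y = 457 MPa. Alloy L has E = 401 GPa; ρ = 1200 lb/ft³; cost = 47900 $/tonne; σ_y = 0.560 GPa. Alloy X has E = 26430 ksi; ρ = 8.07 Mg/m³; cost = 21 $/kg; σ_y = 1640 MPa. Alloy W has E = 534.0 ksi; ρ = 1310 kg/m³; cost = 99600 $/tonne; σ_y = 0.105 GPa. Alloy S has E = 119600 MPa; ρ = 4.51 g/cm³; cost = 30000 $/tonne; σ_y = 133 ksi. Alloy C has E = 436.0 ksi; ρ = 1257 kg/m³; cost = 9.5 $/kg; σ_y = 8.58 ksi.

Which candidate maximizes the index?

alloy S

Screen on constraints: cost ≤ 45 $/kg; σ_y ≥ 82.1 MPa. Survivors: alloy J, alloy X, alloy S.
In SI units:
  alloy J: E = 323.9 GPa, ρ = 10220 kg/m³
  alloy X: E = 182.2 GPa, ρ = 8070 kg/m³
  alloy S: E = 119.6 GPa, ρ = 4510 kg/m³
  alloy S: M = 1.09×10⁻³
  alloy X: M = 0.703×10⁻³
  alloy J: M = 0.672×10⁻³
Highest index: alloy S.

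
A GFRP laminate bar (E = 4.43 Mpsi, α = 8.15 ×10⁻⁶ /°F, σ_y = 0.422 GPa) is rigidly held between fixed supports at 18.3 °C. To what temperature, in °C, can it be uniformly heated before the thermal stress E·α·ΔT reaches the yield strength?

960 °C

E = 4.43 Mpsi = 30.54 GPa.
α = 8.15×10⁻⁶/°F × 9/5 = 14.7×10⁻⁶/K.
σ_y = 0.422 GPa = 422.0 MPa.
E·α·ΔT = 422.0 MPa ⇒ ΔT = 422.0 / (30.54×10³ × 14.7×10⁻⁶) = 941.8 K.
T = 18.3 + 941.8 = 960.1 °C.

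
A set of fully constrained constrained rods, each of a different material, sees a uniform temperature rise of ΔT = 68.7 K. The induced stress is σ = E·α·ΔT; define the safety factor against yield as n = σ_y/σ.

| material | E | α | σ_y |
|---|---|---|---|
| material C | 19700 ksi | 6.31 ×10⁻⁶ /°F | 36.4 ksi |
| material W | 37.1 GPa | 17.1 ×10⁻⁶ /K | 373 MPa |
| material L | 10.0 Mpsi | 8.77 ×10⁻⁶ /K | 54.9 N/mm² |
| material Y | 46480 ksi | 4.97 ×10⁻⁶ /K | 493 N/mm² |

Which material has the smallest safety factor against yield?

Per material, after unit conversion:
  material C: E = 135.8, α = 11.4, σ_y = 251.0 → σ = 106 MPa, n = 2.37
  material W: E = 37.10, α = 17.1, σ_y = 373.0 → σ = 43.6 MPa, n = 8.56
  material L: E = 68.95, α = 8.77, σ_y = 54.90 → σ = 41.5 MPa, n = 1.32
  material Y: E = 320.5, α = 4.97, σ_y = 493.0 → σ = 109 MPa, n = 4.51
Smallest n: material L with n = 1.32.

material L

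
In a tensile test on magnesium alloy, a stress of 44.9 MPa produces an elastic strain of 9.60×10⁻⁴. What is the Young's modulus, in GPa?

46.8 GPa

E = σ/ε = 44.9 MPa / 9.60×10⁻⁴ = 46770 MPa = 46.8 GPa.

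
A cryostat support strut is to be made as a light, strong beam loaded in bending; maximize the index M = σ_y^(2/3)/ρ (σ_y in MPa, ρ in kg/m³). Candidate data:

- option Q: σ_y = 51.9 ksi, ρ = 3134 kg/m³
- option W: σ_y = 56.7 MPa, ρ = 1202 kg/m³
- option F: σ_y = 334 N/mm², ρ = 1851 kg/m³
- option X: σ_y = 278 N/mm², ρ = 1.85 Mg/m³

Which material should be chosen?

option F

In SI units:
  option Q: σ_y = 357.8 MPa, ρ = 3134 kg/m³
  option W: σ_y = 56.70 MPa, ρ = 1202 kg/m³
  option F: σ_y = 334.0 MPa, ρ = 1851 kg/m³
  option X: σ_y = 278.0 MPa, ρ = 1850 kg/m³
  option F: M = 26.0×10⁻³
  option X: M = 23.0×10⁻³
  option Q: M = 16.1×10⁻³
  option W: M = 12.3×10⁻³
Option F ranks first.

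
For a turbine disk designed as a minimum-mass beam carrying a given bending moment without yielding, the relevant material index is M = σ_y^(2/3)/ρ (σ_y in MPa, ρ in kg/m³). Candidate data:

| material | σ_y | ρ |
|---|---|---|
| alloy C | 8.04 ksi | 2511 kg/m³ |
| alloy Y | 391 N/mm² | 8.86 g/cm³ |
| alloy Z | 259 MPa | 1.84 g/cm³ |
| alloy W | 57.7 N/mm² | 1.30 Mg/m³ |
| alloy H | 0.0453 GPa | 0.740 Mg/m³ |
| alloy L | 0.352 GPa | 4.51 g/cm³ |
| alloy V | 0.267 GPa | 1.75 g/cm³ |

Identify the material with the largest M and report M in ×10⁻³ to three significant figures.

After converting to SI:
  alloy C: σ_y = 55.43 MPa, ρ = 2511 kg/m³
  alloy Y: σ_y = 391.0 MPa, ρ = 8860 kg/m³
  alloy Z: σ_y = 259.0 MPa, ρ = 1840 kg/m³
  alloy W: σ_y = 57.70 MPa, ρ = 1300 kg/m³
  alloy H: σ_y = 45.30 MPa, ρ = 740.0 kg/m³
  alloy L: σ_y = 352.0 MPa, ρ = 4510 kg/m³
  alloy V: σ_y = 267.0 MPa, ρ = 1750 kg/m³
  alloy V: M = 23.7×10⁻³
  alloy Z: M = 22.1×10⁻³
  alloy H: M = 17.2×10⁻³
  alloy W: M = 11.5×10⁻³
  alloy L: M = 11.1×10⁻³
  alloy Y: M = 6.04×10⁻³
  alloy C: M = 5.79×10⁻³
The maximum is for alloy V.

alloy V, M = 23.7×10⁻³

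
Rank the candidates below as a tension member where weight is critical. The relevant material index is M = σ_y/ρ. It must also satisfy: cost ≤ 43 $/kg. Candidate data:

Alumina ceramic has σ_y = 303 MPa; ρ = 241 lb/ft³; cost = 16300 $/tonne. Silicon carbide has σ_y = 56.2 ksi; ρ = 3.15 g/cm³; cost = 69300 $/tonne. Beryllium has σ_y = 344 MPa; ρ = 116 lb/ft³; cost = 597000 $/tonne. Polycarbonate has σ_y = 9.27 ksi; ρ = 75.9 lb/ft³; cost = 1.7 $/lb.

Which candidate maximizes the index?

alumina ceramic

Screen on constraints: cost ≤ 43 $/kg. Survivors: alumina ceramic, polycarbonate.
Normalizing units and computing the index:
  alumina ceramic: σ_y = 303.0 MPa, ρ = 3860 kg/m³
  polycarbonate: σ_y = 63.91 MPa, ρ = 1216 kg/m³
  alumina ceramic: M = 78.5 kN·m/kg
  polycarbonate: M = 52.6 kN·m/kg
Alumina ceramic has the largest M.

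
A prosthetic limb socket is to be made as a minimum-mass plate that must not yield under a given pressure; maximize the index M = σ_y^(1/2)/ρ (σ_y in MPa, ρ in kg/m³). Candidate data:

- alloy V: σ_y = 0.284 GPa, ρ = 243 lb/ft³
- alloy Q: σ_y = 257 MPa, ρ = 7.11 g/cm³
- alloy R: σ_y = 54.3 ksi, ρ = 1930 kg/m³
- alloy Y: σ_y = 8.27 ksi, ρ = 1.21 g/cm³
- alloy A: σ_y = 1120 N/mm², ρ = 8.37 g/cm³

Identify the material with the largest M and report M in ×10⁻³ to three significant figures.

alloy R, M = 10.0×10⁻³

Putting every candidate on a common basis:
  alloy V: σ_y = 284.0 MPa, ρ = 3892 kg/m³
  alloy Q: σ_y = 257.0 MPa, ρ = 7110 kg/m³
  alloy R: σ_y = 374.4 MPa, ρ = 1930 kg/m³
  alloy Y: σ_y = 57.02 MPa, ρ = 1210 kg/m³
  alloy A: σ_y = 1120 MPa, ρ = 8370 kg/m³
  alloy R: M = 10.0×10⁻³
  alloy Y: M = 6.24×10⁻³
  alloy V: M = 4.33×10⁻³
  alloy A: M = 4.00×10⁻³
  alloy Q: M = 2.25×10⁻³
Highest index: alloy R.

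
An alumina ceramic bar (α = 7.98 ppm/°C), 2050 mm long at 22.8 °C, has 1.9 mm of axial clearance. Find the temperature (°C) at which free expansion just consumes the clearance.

139 °C

α·L₀·ΔT = 1.9 mm ⇒ ΔT = 1.9 / (7.98×10⁻⁶ × 2050.0) = 116.1 K.
T = 22.8 + 116.1 = 138.9 °C.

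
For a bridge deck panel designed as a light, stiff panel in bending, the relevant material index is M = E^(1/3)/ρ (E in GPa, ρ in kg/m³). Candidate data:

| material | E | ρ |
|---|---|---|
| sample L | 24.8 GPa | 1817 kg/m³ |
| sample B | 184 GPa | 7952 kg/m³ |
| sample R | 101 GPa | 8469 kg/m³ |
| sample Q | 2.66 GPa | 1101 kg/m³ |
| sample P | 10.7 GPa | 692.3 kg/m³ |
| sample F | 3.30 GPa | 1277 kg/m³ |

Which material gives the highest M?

Per-candidate index values:
  sample P: M = 3.18×10⁻³
  sample L: M = 1.60×10⁻³
  sample Q: M = 1.26×10⁻³
  sample F: M = 1.17×10⁻³
  sample B: M = 0.715×10⁻³
  sample R: M = 0.550×10⁻³
Highest index: sample P.

sample P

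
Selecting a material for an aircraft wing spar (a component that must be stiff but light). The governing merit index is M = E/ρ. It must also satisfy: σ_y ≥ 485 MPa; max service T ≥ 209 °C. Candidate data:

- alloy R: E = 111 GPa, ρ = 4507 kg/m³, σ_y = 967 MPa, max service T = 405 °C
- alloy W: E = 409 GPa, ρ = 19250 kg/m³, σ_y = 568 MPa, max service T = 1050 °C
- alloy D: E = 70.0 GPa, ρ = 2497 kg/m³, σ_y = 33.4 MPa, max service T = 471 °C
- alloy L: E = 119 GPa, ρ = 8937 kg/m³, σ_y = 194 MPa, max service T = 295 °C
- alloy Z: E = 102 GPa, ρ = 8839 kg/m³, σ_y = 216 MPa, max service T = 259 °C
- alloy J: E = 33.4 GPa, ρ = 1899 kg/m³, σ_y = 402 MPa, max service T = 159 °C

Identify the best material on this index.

Screen on constraints: σ_y ≥ 485 MPa; max service T ≥ 209 °C. Survivors: alloy R, alloy W.
Evaluate M for each candidate:
  alloy R: M = 24.6 MN·m/kg
  alloy W: M = 21.2 MN·m/kg
Highest index: alloy R.

alloy R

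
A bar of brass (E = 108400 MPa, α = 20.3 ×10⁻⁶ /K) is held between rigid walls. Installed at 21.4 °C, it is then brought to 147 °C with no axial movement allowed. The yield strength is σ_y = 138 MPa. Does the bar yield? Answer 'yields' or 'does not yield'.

E = 108400 MPa = 108.4 GPa.
ΔT = 125.6 K. Constrained thermal stress σ = E·α·ΔT = 108.4×10³ MPa × 20.3×10⁻⁶ × 125.6 = 276 MPa (compressive).
Compare to σ_y = 138 MPa: σ ≥ σ_y, so it yields.

yields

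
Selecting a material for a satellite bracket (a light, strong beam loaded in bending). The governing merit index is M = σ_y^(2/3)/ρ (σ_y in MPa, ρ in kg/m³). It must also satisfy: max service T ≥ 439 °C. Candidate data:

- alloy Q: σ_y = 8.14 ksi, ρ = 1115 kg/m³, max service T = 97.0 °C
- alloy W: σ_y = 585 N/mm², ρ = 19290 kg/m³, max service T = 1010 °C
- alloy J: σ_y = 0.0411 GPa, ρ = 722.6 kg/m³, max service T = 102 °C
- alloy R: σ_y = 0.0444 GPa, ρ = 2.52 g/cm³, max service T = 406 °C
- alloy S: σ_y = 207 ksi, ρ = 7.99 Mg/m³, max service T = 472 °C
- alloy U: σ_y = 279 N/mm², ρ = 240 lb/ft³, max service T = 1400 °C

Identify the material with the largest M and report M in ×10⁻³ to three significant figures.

alloy S, M = 15.9×10⁻³

Screen on constraints: max service T ≥ 439 °C. Survivors: alloy W, alloy S, alloy U.
Convert each candidate to consistent units, then evaluate M:
  alloy W: σ_y = 585.0 MPa, ρ = 19290 kg/m³
  alloy S: σ_y = 1427 MPa, ρ = 7990 kg/m³
  alloy U: σ_y = 279.0 MPa, ρ = 3844 kg/m³
  alloy S: M = 15.9×10⁻³
  alloy U: M = 11.1×10⁻³
  alloy W: M = 3.63×10⁻³
Alloy S ranks first.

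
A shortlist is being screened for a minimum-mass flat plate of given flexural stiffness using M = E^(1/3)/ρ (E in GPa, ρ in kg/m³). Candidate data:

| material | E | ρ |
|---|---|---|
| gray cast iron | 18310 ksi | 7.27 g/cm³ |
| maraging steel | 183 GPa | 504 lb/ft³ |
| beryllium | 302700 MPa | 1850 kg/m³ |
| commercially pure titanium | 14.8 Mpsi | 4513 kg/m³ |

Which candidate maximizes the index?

Convert each candidate to consistent units, then evaluate M:
  gray cast iron: E = 126.2 GPa, ρ = 7270 kg/m³
  maraging steel: E = 183.0 GPa, ρ = 8073 kg/m³
  beryllium: E = 302.7 GPa, ρ = 1850 kg/m³
  commercially pure titanium: E = 102.0 GPa, ρ = 4513 kg/m³
  beryllium: M = 3.63×10⁻³
  commercially pure titanium: M = 1.04×10⁻³
  maraging steel: M = 0.703×10⁻³
  gray cast iron: M = 0.690×10⁻³
Beryllium ranks first.

beryllium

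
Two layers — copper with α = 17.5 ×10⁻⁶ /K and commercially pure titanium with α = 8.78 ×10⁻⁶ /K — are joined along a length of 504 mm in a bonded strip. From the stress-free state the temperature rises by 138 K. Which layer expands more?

copper

α(copper) = 17.5×10⁻⁶/K vs α(commercially pure titanium) = 8.78×10⁻⁶/K.
Higher α expands more for the same ΔT: copper.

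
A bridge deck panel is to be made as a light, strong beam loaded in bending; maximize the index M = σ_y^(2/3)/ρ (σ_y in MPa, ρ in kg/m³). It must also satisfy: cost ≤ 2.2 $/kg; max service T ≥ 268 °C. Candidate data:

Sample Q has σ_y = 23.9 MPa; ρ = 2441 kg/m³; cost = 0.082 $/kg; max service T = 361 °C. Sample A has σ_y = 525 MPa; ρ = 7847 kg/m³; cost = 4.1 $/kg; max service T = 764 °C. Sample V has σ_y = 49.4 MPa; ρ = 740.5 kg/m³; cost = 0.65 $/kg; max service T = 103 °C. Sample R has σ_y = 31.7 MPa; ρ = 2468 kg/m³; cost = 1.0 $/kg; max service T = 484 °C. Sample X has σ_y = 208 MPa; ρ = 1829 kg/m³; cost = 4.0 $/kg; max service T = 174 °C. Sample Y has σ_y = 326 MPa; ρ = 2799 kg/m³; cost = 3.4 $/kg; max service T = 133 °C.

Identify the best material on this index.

sample R

Screen on constraints: cost ≤ 2.2 $/kg; max service T ≥ 268 °C. Survivors: sample Q, sample R.
Per-candidate index values:
  sample R: M = 4.06×10⁻³
  sample Q: M = 3.40×10⁻³
Highest index: sample R.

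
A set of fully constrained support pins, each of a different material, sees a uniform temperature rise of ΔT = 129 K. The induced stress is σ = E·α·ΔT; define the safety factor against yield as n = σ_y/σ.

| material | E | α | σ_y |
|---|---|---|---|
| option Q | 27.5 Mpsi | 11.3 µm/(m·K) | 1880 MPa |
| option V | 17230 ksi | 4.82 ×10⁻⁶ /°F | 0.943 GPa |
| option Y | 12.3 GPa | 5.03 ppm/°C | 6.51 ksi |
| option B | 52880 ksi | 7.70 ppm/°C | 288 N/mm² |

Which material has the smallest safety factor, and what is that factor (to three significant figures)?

Converting E to GPa, α to ×10⁻⁶/K, σ_y to MPa, then σ and n for each:
  option Q: E = 189.6, α = 11.3, σ_y = 1880 → σ = 276 MPa, n = 6.80
  option V: E = 118.8, α = 8.68, σ_y = 943.0 → σ = 133 MPa, n = 7.09
  option Y: E = 12.30, α = 5.03, σ_y = 44.88 → σ = 7.98 MPa, n = 5.62
  option B: E = 364.6, α = 7.70, σ_y = 288.0 → σ = 362 MPa, n = 0.795
Smallest n: option B with n = 0.795.

option B, n = 0.795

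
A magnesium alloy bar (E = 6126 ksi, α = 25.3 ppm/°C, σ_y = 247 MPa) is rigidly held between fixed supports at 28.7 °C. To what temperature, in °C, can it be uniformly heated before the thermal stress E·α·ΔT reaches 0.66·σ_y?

181 °C

E = 6126 ksi = 42.24 GPa.
E·α·ΔT = 163.0 MPa ⇒ ΔT = 163.0 / (42.24×10³ × 25.3×10⁻⁶) = 152.6 K.
T = 28.7 + 152.6 = 181.3 °C.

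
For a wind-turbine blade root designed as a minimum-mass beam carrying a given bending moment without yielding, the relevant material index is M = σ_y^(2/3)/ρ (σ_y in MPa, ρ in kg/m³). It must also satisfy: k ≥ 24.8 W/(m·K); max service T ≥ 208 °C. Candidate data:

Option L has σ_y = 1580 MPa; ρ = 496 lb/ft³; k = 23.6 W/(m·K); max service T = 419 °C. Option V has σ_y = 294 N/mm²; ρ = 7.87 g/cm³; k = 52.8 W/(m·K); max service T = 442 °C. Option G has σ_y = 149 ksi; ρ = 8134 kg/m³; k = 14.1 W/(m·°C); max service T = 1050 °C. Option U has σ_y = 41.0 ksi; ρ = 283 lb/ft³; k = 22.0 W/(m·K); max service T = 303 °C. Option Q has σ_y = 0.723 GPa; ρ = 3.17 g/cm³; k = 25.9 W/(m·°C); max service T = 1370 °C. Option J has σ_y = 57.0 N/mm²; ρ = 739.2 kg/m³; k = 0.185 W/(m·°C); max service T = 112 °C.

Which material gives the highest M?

option Q

Screen on constraints: k ≥ 24.8 W/(m·K); max service T ≥ 208 °C. Survivors: option V, option Q.
Putting every candidate on a common basis:
  option V: σ_y = 294.0 MPa, ρ = 7870 kg/m³
  option Q: σ_y = 723.0 MPa, ρ = 3170 kg/m³
  option Q: M = 25.4×10⁻³
  option V: M = 5.62×10⁻³
The maximum is for option Q.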